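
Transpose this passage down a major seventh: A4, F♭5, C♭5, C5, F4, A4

Bb3 Gbb4 Dbb4 Db4 Gb3 Bb3

A4 -> Bb3
Fb5 -> Gbb4
Cb5 -> Dbb4
C5 -> Db4
F4 -> Gb3
A4 -> Bb3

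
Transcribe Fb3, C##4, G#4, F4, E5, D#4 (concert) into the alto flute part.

Bbb3 F##4 C#5 Bb4 A5 G#4

The alto flute sounds a perfect fourth below written, so the written part must be a perfect fourth above concert — transpose each note up.
Fb3 to Bbb3
C##4 to F##4
G#4 to C#5
F4 to Bb4
E5 to A5
D#4 to G#4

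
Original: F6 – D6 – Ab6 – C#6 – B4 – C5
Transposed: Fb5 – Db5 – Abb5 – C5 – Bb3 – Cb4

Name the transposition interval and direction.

From F6 to Fb5 is 8 letter names — an octave of some quality.
Fb5 to F6 is 13 semitones, which makes it an augmented octave; the second version is lower, so the direction is down.
Checking another pair — C5 → Cb4 — gives the same interval.

down an augmented octave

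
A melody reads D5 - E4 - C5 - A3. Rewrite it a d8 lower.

D#4 E#3 C#4 A#2

D5 -> D#4
E4 -> E#3
C5 -> C#4
A3 -> A#2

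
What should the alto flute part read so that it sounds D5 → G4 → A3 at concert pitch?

G5 C5 D4

The alto flute sounds a perfect fourth below written, so the written part must be a perfect fourth above concert — transpose each note up.
D5 to G5
G4 to C5
A3 to D4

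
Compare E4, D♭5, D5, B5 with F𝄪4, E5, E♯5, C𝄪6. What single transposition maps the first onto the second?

up an augmented second

From E4 to F##4 is 2 letter names — a second of some quality.
E4 to F##4 is 3 semitones, which makes it an augmented second; the second version is higher, so the direction is up.
Checking another pair — B5 → C##6 — gives the same interval.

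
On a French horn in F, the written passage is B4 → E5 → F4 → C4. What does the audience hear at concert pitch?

The French horn in F sounds a perfect fifth below written, so transpose each written note down a perfect fifth.
B4 to E4
E5 to A4
F4 to Bb3
C4 to F3

E4 A4 Bb3 F3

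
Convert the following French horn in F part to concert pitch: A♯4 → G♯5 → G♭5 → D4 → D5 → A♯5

D#4 C#5 Cb5 G3 G4 D#5

Written C4 on the French horn in F sounds as F3, a perfect fifth lower; apply that shift to every note.
A#4 -> D#4
G#5 -> C#5
Gb5 -> Cb5
D4 -> G3
D5 -> G4
A#5 -> D#5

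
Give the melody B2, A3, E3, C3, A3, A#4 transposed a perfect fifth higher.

F#3 E4 B3 G3 E4 E#5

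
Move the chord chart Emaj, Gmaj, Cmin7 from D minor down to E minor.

D minor down to E minor is a minor seventh; each chord root moves by that interval while the quality stays the same.
Emaj: root E down a minor seventh → F#, giving F#maj.
Gmaj: root G down a minor seventh → A, giving Amaj.
Cmin7: root C down a minor seventh → D, giving Dmin7.

F#maj Amaj Dmin7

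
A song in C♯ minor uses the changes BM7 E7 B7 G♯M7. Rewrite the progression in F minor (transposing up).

EbM7 Ab7 Eb7 CM7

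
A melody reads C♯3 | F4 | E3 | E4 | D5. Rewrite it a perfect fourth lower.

G#2 C4 B2 B3 A4

C#3 → G#2
F4 → C4
E3 → B2
E4 → B3
D5 → A4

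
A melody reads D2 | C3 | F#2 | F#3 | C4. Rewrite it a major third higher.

F#2 E3 A#2 A#3 E4

D2 -> F#2
C3 -> E3
F#2 -> A#2
F#3 -> A#3
C4 -> E4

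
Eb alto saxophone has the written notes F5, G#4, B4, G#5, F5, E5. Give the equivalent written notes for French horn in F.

First find concert pitch: the Eb alto saxophone sounds a major sixth below written, so F5 G#4 B4 G#5 F5 E5 sounds Ab4 B3 D4 B4 Ab4 G4.
Then write for French horn in F: it sounds a perfect fifth below written, so the part must be a perfect fifth above concert.
Ab4 → Eb5
B3 → F#4
D4 → A4
B4 → F#5
Ab4 → Eb5
G4 → D5

Eb5 F#4 A4 F#5 Eb5 D5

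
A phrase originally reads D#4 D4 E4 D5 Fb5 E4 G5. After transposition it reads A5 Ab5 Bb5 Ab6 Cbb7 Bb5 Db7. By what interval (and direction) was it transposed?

up a diminished twelfth

From D#4 to A5 is 12 letter names — a twelfth of some quality.
D#4 to A5 is 18 semitones, which makes it a diminished twelfth; the second version is higher, so the direction is up.
Checking another pair — G5 → Db7 — gives the same interval.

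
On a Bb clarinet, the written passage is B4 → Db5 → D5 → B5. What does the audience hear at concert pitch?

Written C4 on the Bb clarinet sounds as Bb3, a major second lower; apply that shift to every note.
B4 to A4
Db5 to Cb5
D5 to C5
B5 to A5

A4 Cb5 C5 A5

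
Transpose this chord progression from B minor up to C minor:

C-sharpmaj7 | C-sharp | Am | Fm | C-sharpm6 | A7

Dmaj7 D Bbm Gbm Dm6 Bb7

B minor up to C minor is a minor second; each chord root moves by that interval while the quality stays the same.
C-sharpmaj7: root C-sharp up a minor second → D, giving Dmaj7.
C-sharp: root C-sharp up a minor second → D, giving D.
Am: root A up a minor second → Bb, giving Bbm.
Fm: root F up a minor second → Gb, giving Gbm.
C-sharpm6: root C-sharp up a minor second → D, giving Dm6.
A7: root A up a minor second → Bb, giving Bb7.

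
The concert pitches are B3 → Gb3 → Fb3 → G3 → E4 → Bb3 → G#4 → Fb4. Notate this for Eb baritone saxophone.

G#5 Eb5 Db5 E5 C#6 G5 E#6 Db6

Written C4 sounds as Eb2 on the Eb baritone saxophone, so concert pitches are written a major thirteenth up.
B3 gives G#5
Gb3 gives Eb5
Fb3 gives Db5
G3 gives E5
E4 gives C#6
Bb3 gives G5
G#4 gives E#6
Fb4 gives Db6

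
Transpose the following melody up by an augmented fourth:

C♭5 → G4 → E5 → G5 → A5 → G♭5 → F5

Cb5 to F5
G4 to C#5
E5 to A#5
G5 to C#6
A5 to D#6
Gb5 to C6
F5 to B5

F5 C#5 A#5 C#6 D#6 C6 B5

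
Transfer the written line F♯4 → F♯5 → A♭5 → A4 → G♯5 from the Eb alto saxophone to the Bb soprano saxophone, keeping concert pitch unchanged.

B3 B4 Db5 D4 C#5

First find concert pitch: the Eb alto saxophone sounds a major sixth below written, so F♯4 F♯5 A♭5 A4 G♯5 sounds A3 A4 Cb5 C4 B4.
Then write for Bb soprano saxophone: it sounds a major second below written, so the part must be a major second above concert.
A3 → B3
A4 → B4
Cb5 → Db5
C4 → D4
B4 → C#5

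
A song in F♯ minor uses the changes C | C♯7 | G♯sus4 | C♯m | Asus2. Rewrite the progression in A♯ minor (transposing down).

F♯ minor down to A♯ minor is a minor sixth; each chord root moves by that interval while the quality stays the same.
C: root C down a minor sixth → E, giving E.
C♯7: root C♯ down a minor sixth → E#, giving E#7.
G♯sus4: root G♯ down a minor sixth → B#, giving B#sus4.
C♯m: root C♯ down a minor sixth → E#, giving E#m.
Asus2: root A down a minor sixth → C#, giving C#sus2.

E E#7 B#sus4 E#m C#sus2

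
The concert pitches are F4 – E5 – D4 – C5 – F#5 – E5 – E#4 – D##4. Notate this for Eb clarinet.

D4 C#5 B3 A4 D#5 C#5 C##4 B##3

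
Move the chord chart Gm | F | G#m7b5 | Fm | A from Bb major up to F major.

Dm C D#m7b5 Cm E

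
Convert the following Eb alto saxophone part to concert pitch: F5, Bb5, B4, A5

Ab4 Db5 D4 C5

The Eb alto saxophone sounds a major sixth below written, so transpose each written note down a major sixth.
F5 → Ab4
Bb5 → Db5
B4 → D4
A5 → C5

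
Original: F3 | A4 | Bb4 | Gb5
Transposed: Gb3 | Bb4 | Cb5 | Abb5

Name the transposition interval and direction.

Take the first pair: F3 → Gb3. F to G spans 2 letter names, so the interval is some kind of second.
F3 to Gb3 is 1 semitone, which makes it a minor second; the second version is higher, so the direction is up.
Checking another pair — Gb5 → Abb5 — gives the same interval.

up a minor second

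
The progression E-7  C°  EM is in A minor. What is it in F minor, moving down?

C-7 Ab° CM

A minor down to F minor is a major third; each chord root moves by that interval while the quality stays the same.
E-7: root E down a major third → C, giving C-7.
C°: root C down a major third → Ab, giving Ab°.
EM: root E down a major third → C, giving CM.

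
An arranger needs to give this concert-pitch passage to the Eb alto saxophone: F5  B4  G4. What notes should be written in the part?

D6 G#5 E5

The Eb alto saxophone sounds a major sixth below written, so the written part must be a major sixth above concert — transpose each note up.
F5 -> D6
B4 -> G#5
G4 -> E5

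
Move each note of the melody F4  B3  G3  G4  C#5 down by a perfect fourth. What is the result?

A perfect fourth down from F4 gives C4.
B3 down a perfect fourth is F#3.
A perfect fourth down from G3 gives D3.
A perfect fourth down from G4 gives D4.
C#5: a fourth down reaches G, and 5 semitones makes it G#4.

C4 F#3 D3 D4 G#4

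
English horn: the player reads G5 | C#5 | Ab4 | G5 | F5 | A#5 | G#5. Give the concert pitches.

The English horn sounds a perfect fifth below written, so transpose each written note down a perfect fifth.
G5 -> C5
C#5 -> F#4
Ab4 -> Db4
G5 -> C5
F5 -> Bb4
A#5 -> D#5
G#5 -> C#5

C5 F#4 Db4 C5 Bb4 D#5 C#5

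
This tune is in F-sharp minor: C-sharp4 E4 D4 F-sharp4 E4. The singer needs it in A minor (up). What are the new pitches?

From F-sharp up to A is a minor third; apply that to each pitch.
C#4 → E4
E4 → G4
D4 → F4
F#4 → A4
E4 → G4

E4 G4 F4 A4 G4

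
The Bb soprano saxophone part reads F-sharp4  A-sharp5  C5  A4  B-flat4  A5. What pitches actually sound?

E4 G#5 Bb4 G4 Ab4 G5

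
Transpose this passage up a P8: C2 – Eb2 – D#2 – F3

C3 Eb3 D#3 F4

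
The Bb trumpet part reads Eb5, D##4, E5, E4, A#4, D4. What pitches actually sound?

Db5 C##4 D5 D4 G#4 C4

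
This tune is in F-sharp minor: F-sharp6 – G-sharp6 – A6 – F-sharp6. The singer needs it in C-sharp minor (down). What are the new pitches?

F-sharp minor to C-sharp minor down is a perfect fourth, so every note moves down by that interval.
F#6 -> C#6
G#6 -> D#6
A6 -> E6
F#6 -> C#6

C#6 D#6 E6 C#6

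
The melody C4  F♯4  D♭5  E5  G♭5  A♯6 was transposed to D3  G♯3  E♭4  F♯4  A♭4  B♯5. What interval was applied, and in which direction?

Take the first pair: C4 → D3. C to D spans 7 letter names, so the interval is some kind of seventh.
D3 to C4 is 10 semitones, which makes it a minor seventh; the second version is lower, so the direction is down.
Checking another pair — A#6 → B#5 — gives the same interval.

down a minor seventh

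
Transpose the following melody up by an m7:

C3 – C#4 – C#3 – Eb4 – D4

C3 up a minor seventh is Bb3.
C#4 up a minor seventh is B4.
C#3: a seventh up reaches B, and 10 semitones makes it B3.
Eb4 up a minor seventh is Db5.
D4: a seventh up reaches C, and 10 semitones makes it C5.

Bb3 B4 B3 Db5 C5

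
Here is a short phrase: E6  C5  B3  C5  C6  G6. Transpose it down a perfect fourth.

E6 becomes B5
C5 becomes G4
B3 becomes F#3
C5 becomes G4
C6 becomes G5
G6 becomes D6

B5 G4 F#3 G4 G5 D6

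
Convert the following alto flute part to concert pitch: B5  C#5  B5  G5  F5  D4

The alto flute sounds a perfect fourth below written, so transpose each written note down a perfect fourth.
B5 gives F#5
C#5 gives G#4
B5 gives F#5
G5 gives D5
F5 gives C5
D4 gives A3

F#5 G#4 F#5 D5 C5 A3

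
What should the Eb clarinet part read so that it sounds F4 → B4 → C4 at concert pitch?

The Eb clarinet sounds a minor third above written, so the written part must be a minor third below concert — transpose each note down.
F4 to D4
B4 to G#4
C4 to A3

D4 G#4 A3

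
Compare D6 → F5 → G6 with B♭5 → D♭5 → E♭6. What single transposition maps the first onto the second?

down a major third

Take the first pair: D6 → Bb5. D to B spans 3 letter names, so the interval is some kind of third.
Bb5 to D6 is 4 semitones, which makes it a major third; the second version is lower, so the direction is down.
Checking another pair — G6 → Eb6 — gives the same interval.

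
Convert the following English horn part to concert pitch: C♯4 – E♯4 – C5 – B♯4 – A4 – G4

F#3 A#3 F4 E#4 D4 C4

Written C4 on the English horn sounds as F3, a perfect fifth lower; apply that shift to every note.
C#4 -> F#3
E#4 -> A#3
C5 -> F4
B#4 -> E#4
A4 -> D4
G4 -> C4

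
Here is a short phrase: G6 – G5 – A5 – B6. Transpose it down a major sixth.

Bb5 Bb4 C5 D6

G6 → Bb5
G5 → Bb4
A5 → C5
B6 → D6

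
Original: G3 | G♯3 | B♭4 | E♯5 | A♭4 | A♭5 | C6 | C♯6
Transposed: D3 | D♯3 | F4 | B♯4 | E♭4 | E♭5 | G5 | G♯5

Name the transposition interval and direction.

down a perfect fourth

From G3 to D3 is 4 letter names — a fourth of some quality.
D3 to G3 is 5 semitones, which makes it a perfect fourth; the second version is lower, so the direction is down.
Checking another pair — C#6 → G#5 — gives the same interval.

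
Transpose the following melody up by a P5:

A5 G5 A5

A5 becomes E6
G5 becomes D6
A5 becomes E6

E6 D6 E6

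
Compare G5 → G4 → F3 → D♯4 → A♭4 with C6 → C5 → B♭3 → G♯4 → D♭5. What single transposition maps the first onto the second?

up a perfect fourth

Take the first pair: G5 → C6. G to C spans 4 letter names, so the interval is some kind of fourth.
G5 to C6 is 5 semitones, which makes it a perfect fourth; the second version is higher, so the direction is up.
Checking another pair — Ab4 → Db5 — gives the same interval.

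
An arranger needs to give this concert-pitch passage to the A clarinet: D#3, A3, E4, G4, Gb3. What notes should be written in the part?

F#3 C4 G4 Bb4 Bbb3

Written C4 sounds as A3 on the A clarinet, so concert pitches are written a minor third up.
D#3 → F#3
A3 → C4
E4 → G4
G4 → Bb4
Gb3 → Bbb3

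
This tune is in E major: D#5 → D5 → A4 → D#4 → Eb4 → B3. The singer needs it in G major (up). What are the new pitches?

E major to G major up is a minor third, so every note moves up by that interval.
D#5 gives F#5
D5 gives F5
A4 gives C5
D#4 gives F#4
Eb4 gives Gb4
B3 gives D4

F#5 F5 C5 F#4 Gb4 D4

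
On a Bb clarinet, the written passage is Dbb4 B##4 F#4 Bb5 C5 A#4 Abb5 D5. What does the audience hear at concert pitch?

Cbb4 A##4 E4 Ab5 Bb4 G#4 Gbb5 C5

The Bb clarinet sounds a major second below written, so transpose each written note down a major second.
Dbb4 -> Cbb4
B##4 -> A##4
F#4 -> E4
Bb5 -> Ab5
C5 -> Bb4
A#4 -> G#4
Abb5 -> Gbb5
D5 -> C5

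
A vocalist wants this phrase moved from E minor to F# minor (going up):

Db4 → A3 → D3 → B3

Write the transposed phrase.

Eb4 B3 E3 C#4

From E up to F# is a major second; apply that to each pitch.
Db4 -> Eb4
A3 -> B3
D3 -> E3
B3 -> C#4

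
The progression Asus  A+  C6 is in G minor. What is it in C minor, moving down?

G minor down to C minor is a perfect fifth; each chord root moves by that interval while the quality stays the same.
Asus: root A down a perfect fifth → D, giving Dsus.
A+: root A down a perfect fifth → D, giving D+.
C6: root C down a perfect fifth → F, giving F6.

Dsus D+ F6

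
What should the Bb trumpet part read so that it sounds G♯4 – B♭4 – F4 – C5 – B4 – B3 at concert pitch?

A#4 C5 G4 D5 C#5 C#4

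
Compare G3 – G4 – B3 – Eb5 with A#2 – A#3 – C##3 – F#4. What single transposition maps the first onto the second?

From G3 to A#2 is 7 letter names — a seventh of some quality.
A#2 to G3 is 9 semitones, which makes it a diminished seventh; the second version is lower, so the direction is down.
Checking another pair — Eb5 → F#4 — gives the same interval.

down a diminished seventh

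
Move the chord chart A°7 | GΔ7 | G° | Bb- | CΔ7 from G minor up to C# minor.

D#°7 C#Δ7 C#° E- F#Δ7

G minor up to C# minor is an augmented fourth; each chord root moves by that interval while the quality stays the same.
A°7: root A up an augmented fourth → D#, giving D#°7.
GΔ7: root G up an augmented fourth → C#, giving C#Δ7.
G°: root G up an augmented fourth → C#, giving C#°.
Bb-: root Bb up an augmented fourth → E, giving E-.
CΔ7: root C up an augmented fourth → F#, giving F#Δ7.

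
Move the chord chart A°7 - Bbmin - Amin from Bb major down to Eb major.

D°7 Ebmin Dmin

Bb major down to Eb major is a perfect fifth; each chord root moves by that interval while the quality stays the same.
A°7: root A down a perfect fifth → D, giving D°7.
Bbmin: root Bb down a perfect fifth → Eb, giving Ebmin.
Amin: root A down a perfect fifth → D, giving Dmin.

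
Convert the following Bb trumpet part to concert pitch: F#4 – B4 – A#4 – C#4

Written C4 on the Bb trumpet sounds as Bb3, a major second lower; apply that shift to every note.
F#4 to E4
B4 to A4
A#4 to G#4
C#4 to B3

E4 A4 G#4 B3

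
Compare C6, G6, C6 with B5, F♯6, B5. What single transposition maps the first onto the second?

down a minor second

From C6 to B5 is 2 letter names — a second of some quality.
B5 to C6 is 1 semitone, which makes it a minor second; the second version is lower, so the direction is down.
Checking another pair — C6 → B5 — gives the same interval.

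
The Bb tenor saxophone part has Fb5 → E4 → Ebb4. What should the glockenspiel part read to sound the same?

First find concert pitch: the Bb tenor saxophone sounds a major ninth below written, so Fb5 E4 Ebb4 sounds Ebb4 D3 Dbb3.
Then write for glockenspiel: it sounds a perfect fifteenth above written, so the part must be a perfect fifteenth below concert.
Ebb4 → Ebb2
D3 → D1
Dbb3 → Dbb1

Ebb2 D1 Dbb1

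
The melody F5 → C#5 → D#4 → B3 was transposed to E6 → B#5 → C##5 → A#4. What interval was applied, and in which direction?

up a major seventh

From F5 to E6 is 7 letter names — a seventh of some quality.
F5 to E6 is 11 semitones, which makes it a major seventh; the second version is higher, so the direction is up.
Checking another pair — B3 → A#4 — gives the same interval.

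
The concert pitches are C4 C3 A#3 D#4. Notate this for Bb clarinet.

The Bb clarinet sounds a major second below written, so the written part must be a major second above concert — transpose each note up.
C4 -> D4
C3 -> D3
A#3 -> B#3
D#4 -> E#4

D4 D3 B#3 E#4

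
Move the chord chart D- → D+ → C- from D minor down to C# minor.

D minor down to C# minor is a minor second; each chord root moves by that interval while the quality stays the same.
D-: root D down a minor second → C#, giving C#-.
D+: root D down a minor second → C#, giving C#+.
C-: root C down a minor second → B, giving B-.

C#- C#+ B-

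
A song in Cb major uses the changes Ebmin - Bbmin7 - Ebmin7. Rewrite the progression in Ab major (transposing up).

Cb major up to Ab major is a major sixth; each chord root moves by that interval while the quality stays the same.
Ebmin: root Eb up a major sixth → C, giving Cmin.
Bbmin7: root Bb up a major sixth → G, giving Gmin7.
Ebmin7: root Eb up a major sixth → C, giving Cmin7.

Cmin Gmin7 Cmin7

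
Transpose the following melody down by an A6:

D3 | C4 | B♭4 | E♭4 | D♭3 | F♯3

D3 down an augmented sixth is Fb2.
C4: a sixth down reaches E, and 10 semitones makes it Ebb3.
Bb4: a sixth down reaches D, and 10 semitones makes it Dbb4.
Eb4 down an augmented sixth is Gbb3.
Db3 down an augmented sixth is Fbb2.
F#3 down an augmented sixth is Ab2.

Fb2 Ebb3 Dbb4 Gbb3 Fbb2 Ab2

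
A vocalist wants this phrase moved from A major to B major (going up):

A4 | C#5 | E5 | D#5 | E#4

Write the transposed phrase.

B4 D#5 F#5 E#5 F##4

A major to B major up is a major second, so every note moves up by that interval.
A4 gives B4
C#5 gives D#5
E5 gives F#5
D#5 gives E#5
E#4 gives F##4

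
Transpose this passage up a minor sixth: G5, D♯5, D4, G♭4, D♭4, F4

Eb6 B5 Bb4 Ebb5 Bbb4 Db5

G5: a sixth up reaches E, and 8 semitones makes it Eb6.
A minor sixth up from D#5 gives B5.
A minor sixth up from D4 gives Bb4.
Gb4 up a minor sixth is Ebb5.
Db4 up a minor sixth is Bbb4.
F4 up a minor sixth is Db5.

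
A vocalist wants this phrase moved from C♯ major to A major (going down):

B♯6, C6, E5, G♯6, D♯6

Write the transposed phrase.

From C♯ down to A is a major third; apply that to each pitch.
B#6 -> G#6
C6 -> Ab5
E5 -> C5
G#6 -> E6
D#6 -> B5

G#6 Ab5 C5 E6 B5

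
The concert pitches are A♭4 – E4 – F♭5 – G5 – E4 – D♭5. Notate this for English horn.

Eb5 B4 Cb6 D6 B4 Ab5

Written C4 sounds as F3 on the English horn, so concert pitches are written a perfect fifth up.
Ab4 -> Eb5
E4 -> B4
Fb5 -> Cb6
G5 -> D6
E4 -> B4
Db5 -> Ab5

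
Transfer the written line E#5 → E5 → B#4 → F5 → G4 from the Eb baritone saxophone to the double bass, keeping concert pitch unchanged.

First find concert pitch: the Eb baritone saxophone sounds a major thirteenth below written, so E#5 E5 B#4 F5 G4 sounds G#3 G3 D#3 Ab3 Bb2.
Then write for double bass: it sounds a perfect octave below written, so the part must be a perfect octave above concert.
G#3 → G#4
G3 → G4
D#3 → D#4
Ab3 → Ab4
Bb2 → Bb3

G#4 G4 D#4 Ab4 Bb3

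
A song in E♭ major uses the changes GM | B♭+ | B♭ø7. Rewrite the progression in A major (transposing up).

E♭ major up to A major is an augmented fourth; each chord root moves by that interval while the quality stays the same.
GM: root G up an augmented fourth → C#, giving C#M.
B♭+: root B♭ up an augmented fourth → E, giving E+.
B♭ø7: root B♭ up an augmented fourth → E, giving Eø7.

C#M E+ Eø7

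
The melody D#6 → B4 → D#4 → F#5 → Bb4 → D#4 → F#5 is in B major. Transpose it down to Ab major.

From B down to Ab is an augmented second; apply that to each pitch.
D#6 becomes C6
B4 becomes Ab4
D#4 becomes C4
F#5 becomes Eb5
Bb4 becomes Abb4
D#4 becomes C4
F#5 becomes Eb5

C6 Ab4 C4 Eb5 Abb4 C4 Eb5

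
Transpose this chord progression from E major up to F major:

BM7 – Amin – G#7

CM7 Bbmin A7

E major up to F major is a minor second; each chord root moves by that interval while the quality stays the same.
BM7: root B up a minor second → C, giving CM7.
Amin: root A up a minor second → Bb, giving Bbmin.
G#7: root G# up a minor second → A, giving A7.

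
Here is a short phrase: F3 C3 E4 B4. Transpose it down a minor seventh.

G2 D2 F#3 C#4

F3 becomes G2
C3 becomes D2
E4 becomes F#3
B4 becomes C#4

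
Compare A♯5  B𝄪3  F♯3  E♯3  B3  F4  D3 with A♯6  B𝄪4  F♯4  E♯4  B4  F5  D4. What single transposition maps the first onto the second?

Take the first pair: A#5 → A#6. A to A spans 8 letter names, so the interval is some kind of octave.
A#5 to A#6 is 12 semitones, which makes it a perfect octave; the second version is higher, so the direction is up.
Checking another pair — D3 → D4 — gives the same interval.

up a perfect octave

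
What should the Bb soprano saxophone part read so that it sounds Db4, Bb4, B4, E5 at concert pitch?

Eb4 C5 C#5 F#5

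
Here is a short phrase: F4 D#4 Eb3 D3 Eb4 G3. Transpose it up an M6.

F4: a sixth up reaches D, and 9 semitones makes it D5.
D#4 up a major sixth is B#4.
Eb3: a sixth up reaches C, and 9 semitones makes it C4.
D3: a sixth up reaches B, and 9 semitones makes it B3.
A major sixth up from Eb4 gives C5.
G3: a sixth up reaches E, and 9 semitones makes it E4.

D5 B#4 C4 B3 C5 E4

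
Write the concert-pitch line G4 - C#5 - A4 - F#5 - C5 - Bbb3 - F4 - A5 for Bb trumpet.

A4 D#5 B4 G#5 D5 Cb4 G4 B5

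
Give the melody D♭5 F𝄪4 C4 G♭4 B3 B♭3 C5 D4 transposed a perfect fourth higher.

Db5 up a perfect fourth is Gb5.
F##4 up a perfect fourth is B#4.
C4 up a perfect fourth is F4.
Gb4: a fourth up reaches C, and 5 semitones makes it Cb5.
B3: a fourth up reaches E, and 5 semitones makes it E4.
A perfect fourth up from Bb3 gives Eb4.
A perfect fourth up from C5 gives F5.
D4 up a perfect fourth is G4.

Gb5 B#4 F4 Cb5 E4 Eb4 F5 G4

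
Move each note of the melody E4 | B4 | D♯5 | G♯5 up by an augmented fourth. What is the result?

A#4 E#5 G##5 C##6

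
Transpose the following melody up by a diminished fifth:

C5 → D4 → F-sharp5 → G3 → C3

Gb5 Ab4 C6 Db4 Gb3

C5 gives Gb5
D4 gives Ab4
F#5 gives C6
G3 gives Db4
C3 gives Gb3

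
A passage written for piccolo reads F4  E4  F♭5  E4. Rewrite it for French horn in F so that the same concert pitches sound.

C6 B5 Cb7 B5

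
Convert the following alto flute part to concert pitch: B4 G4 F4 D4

The alto flute sounds a perfect fourth below written, so transpose each written note down a perfect fourth.
B4 becomes F#4
G4 becomes D4
F4 becomes C4
D4 becomes A3

F#4 D4 C4 A3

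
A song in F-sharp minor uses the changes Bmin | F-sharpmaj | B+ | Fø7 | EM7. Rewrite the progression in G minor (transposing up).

Cmin Gmaj C+ Gbø7 FM7

F-sharp minor up to G minor is a minor second; each chord root moves by that interval while the quality stays the same.
Bmin: root B up a minor second → C, giving Cmin.
F-sharpmaj: root F-sharp up a minor second → G, giving Gmaj.
B+: root B up a minor second → C, giving C+.
Fø7: root F up a minor second → Gb, giving Gbø7.
EM7: root E up a minor second → F, giving FM7.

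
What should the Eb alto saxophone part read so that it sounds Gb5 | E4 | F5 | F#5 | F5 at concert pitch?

The Eb alto saxophone sounds a major sixth below written, so the written part must be a major sixth above concert — transpose each note up.
Gb5 → Eb6
E4 → C#5
F5 → D6
F#5 → D#6
F5 → D6

Eb6 C#5 D6 D#6 D6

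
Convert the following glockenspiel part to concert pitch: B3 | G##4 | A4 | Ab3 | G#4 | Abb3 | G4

B5 G##6 A6 Ab5 G#6 Abb5 G6

The glockenspiel sounds a perfect fifteenth above written, so transpose each written note up a perfect fifteenth.
B3 -> B5
G##4 -> G##6
A4 -> A6
Ab3 -> Ab5
G#4 -> G#6
Abb3 -> Abb5
G4 -> G6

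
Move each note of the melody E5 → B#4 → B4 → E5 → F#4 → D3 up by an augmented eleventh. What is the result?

A#6 E##6 E#6 A#6 B#5 G#4

E5 -> A#6
B#4 -> E##6
B4 -> E#6
E5 -> A#6
F#4 -> B#5
D3 -> G#4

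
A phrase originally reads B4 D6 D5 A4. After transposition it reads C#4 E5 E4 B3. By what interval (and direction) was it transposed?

down a minor seventh

Take the first pair: B4 → C#4. B to C spans 7 letter names, so the interval is some kind of seventh.
C#4 to B4 is 10 semitones, which makes it a minor seventh; the second version is lower, so the direction is down.
Checking another pair — A4 → B3 — gives the same interval.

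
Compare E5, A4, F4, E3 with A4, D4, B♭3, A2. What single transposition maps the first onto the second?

From E5 to A4 is 5 letter names — a fifth of some quality.
A4 to E5 is 7 semitones, which makes it a perfect fifth; the second version is lower, so the direction is down.
Checking another pair — E3 → A2 — gives the same interval.

down a perfect fifth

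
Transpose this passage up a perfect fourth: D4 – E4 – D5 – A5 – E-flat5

D4 gives G4
E4 gives A4
D5 gives G5
A5 gives D6
Eb5 gives Ab5

G4 A4 G5 D6 Ab5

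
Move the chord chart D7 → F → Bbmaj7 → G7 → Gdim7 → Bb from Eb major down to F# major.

Eb major down to F# major is a diminished seventh; each chord root moves by that interval while the quality stays the same.
D7: root D down a diminished seventh → E#, giving E#7.
F: root F down a diminished seventh → G#, giving G#.
Bbmaj7: root Bb down a diminished seventh → C#, giving C#maj7.
G7: root G down a diminished seventh → A#, giving A#7.
Gdim7: root G down a diminished seventh → A#, giving A#dim7.
Bb: root Bb down a diminished seventh → C#, giving C#.

E#7 G# C#maj7 A#7 A#dim7 C#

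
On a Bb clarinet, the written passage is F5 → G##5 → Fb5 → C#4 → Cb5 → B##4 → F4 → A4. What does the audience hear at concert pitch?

Eb5 F##5 Ebb5 B3 Bbb4 A##4 Eb4 G4

The Bb clarinet sounds a major second below written, so transpose each written note down a major second.
F5 -> Eb5
G##5 -> F##5
Fb5 -> Ebb5
C#4 -> B3
Cb5 -> Bbb4
B##4 -> A##4
F4 -> Eb4
A4 -> G4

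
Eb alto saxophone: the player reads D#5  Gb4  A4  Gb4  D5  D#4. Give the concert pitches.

Written C4 on the Eb alto saxophone sounds as Eb3, a major sixth lower; apply that shift to every note.
D#5 to F#4
Gb4 to Bbb3
A4 to C4
Gb4 to Bbb3
D5 to F4
D#4 to F#3

F#4 Bbb3 C4 Bbb3 F4 F#3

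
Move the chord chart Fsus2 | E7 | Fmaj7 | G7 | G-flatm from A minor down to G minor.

Ebsus2 D7 Ebmaj7 F7 Fbm

A minor down to G minor is a major second; each chord root moves by that interval while the quality stays the same.
Fsus2: root F down a major second → Eb, giving Ebsus2.
E7: root E down a major second → D, giving D7.
Fmaj7: root F down a major second → Eb, giving Ebmaj7.
G7: root G down a major second → F, giving F7.
G-flatm: root G-flat down a major second → Fb, giving Fbm.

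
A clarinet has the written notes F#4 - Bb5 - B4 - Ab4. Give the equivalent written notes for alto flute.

First find concert pitch: the A clarinet sounds a minor third below written, so F#4 Bb5 B4 Ab4 sounds D#4 G5 G#4 F4.
Then write for alto flute: it sounds a perfect fourth below written, so the part must be a perfect fourth above concert.
D#4 → G#4
G5 → C6
G#4 → C#5
F4 → Bb4

G#4 C6 C#5 Bb4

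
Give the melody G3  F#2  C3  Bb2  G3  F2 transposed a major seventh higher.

F#4 E#3 B3 A3 F#4 E3

G3 becomes F#4
F#2 becomes E#3
C3 becomes B3
Bb2 becomes A3
G3 becomes F#4
F2 becomes E3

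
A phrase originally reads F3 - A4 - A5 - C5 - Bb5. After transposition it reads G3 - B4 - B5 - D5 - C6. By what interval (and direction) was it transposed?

From F3 to G3 is 2 letter names — a second of some quality.
F3 to G3 is 2 semitones, which makes it a major second; the second version is higher, so the direction is up.
Checking another pair — Bb5 → C6 — gives the same interval.

up a major second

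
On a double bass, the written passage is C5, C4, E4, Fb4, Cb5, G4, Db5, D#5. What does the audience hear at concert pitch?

C4 C3 E3 Fb3 Cb4 G3 Db4 D#4

Written C4 on the double bass sounds as C3, a perfect octave lower; apply that shift to every note.
C5 to C4
C4 to C3
E4 to E3
Fb4 to Fb3
Cb5 to Cb4
G4 to G3
Db5 to Db4
D#5 to D#4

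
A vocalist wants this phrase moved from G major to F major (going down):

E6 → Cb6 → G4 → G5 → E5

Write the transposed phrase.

D6 Bbb5 F4 F5 D5

G major to F major down is a major second, so every note moves down by that interval.
E6 becomes D6
Cb6 becomes Bbb5
G4 becomes F4
G5 becomes F5
E5 becomes D5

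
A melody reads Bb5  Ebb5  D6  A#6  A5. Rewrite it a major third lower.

Gb5 Cbb5 Bb5 F#6 F5

A major third down from Bb5 gives Gb5.
A major third down from Ebb5 gives Cbb5.
D6 down a major third is Bb5.
A major third down from A#6 gives F#6.
A major third down from A5 gives F5.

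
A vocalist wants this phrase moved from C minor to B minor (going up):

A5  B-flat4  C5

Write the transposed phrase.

G#6 A5 B5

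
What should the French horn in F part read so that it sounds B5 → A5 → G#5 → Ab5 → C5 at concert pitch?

F#6 E6 D#6 Eb6 G5

The French horn in F sounds a perfect fifth below written, so the written part must be a perfect fifth above concert — transpose each note up.
B5 gives F#6
A5 gives E6
G#5 gives D#6
Ab5 gives Eb6
C5 gives G5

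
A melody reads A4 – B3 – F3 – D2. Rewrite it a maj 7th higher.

A4: a seventh up reaches G, and 11 semitones makes it G#5.
B3: a seventh up reaches A, and 11 semitones makes it A#4.
A major seventh up from F3 gives E4.
A major seventh up from D2 gives C#3.

G#5 A#4 E4 C#3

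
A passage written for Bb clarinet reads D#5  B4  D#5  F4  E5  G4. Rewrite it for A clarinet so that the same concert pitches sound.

E5 C5 E5 Gb4 F5 Ab4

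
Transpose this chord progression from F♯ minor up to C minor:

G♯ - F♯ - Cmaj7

D C Gbmaj7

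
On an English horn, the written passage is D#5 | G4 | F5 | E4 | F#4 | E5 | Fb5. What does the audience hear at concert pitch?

G#4 C4 Bb4 A3 B3 A4 Bbb4

Written C4 on the English horn sounds as F3, a perfect fifth lower; apply that shift to every note.
D#5 to G#4
G4 to C4
F5 to Bb4
E4 to A3
F#4 to B3
E5 to A4
Fb5 to Bbb4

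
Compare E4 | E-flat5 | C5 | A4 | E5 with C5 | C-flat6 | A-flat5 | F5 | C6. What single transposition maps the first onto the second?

up a minor sixth

Take the first pair: E4 → C5. E to C spans 6 letter names, so the interval is some kind of sixth.
E4 to C5 is 8 semitones, which makes it a minor sixth; the second version is higher, so the direction is up.
Checking another pair — E5 → C6 — gives the same interval.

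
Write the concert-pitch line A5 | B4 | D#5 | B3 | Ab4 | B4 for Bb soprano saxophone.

B5 C#5 E#5 C#4 Bb4 C#5

The Bb soprano saxophone sounds a major second below written, so the written part must be a major second above concert — transpose each note up.
A5 becomes B5
B4 becomes C#5
D#5 becomes E#5
B3 becomes C#4
Ab4 becomes Bb4
B4 becomes C#5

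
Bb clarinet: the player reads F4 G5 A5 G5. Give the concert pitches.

Eb4 F5 G5 F5

The Bb clarinet sounds a major second below written, so transpose each written note down a major second.
F4 → Eb4
G5 → F5
A5 → G5
G5 → F5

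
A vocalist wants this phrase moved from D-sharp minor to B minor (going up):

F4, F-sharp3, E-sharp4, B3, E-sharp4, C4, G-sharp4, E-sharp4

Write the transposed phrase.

Db5 D4 C#5 G4 C#5 Ab4 E5 C#5

D-sharp minor to B minor up is a minor sixth, so every note moves up by that interval.
F4 -> Db5
F#3 -> D4
E#4 -> C#5
B3 -> G4
E#4 -> C#5
C4 -> Ab4
G#4 -> E5
E#4 -> C#5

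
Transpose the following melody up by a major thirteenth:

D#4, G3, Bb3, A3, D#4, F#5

D#4: a thirteenth up reaches B, and 21 semitones makes it B#5.
A major thirteenth up from G3 gives E5.
Bb3: a thirteenth up reaches G, and 21 semitones makes it G5.
A major thirteenth up from A3 gives F#5.
D#4: a thirteenth up reaches B, and 21 semitones makes it B#5.
F#5: a thirteenth up reaches D, and 21 semitones makes it D#7.

B#5 E5 G5 F#5 B#5 D#7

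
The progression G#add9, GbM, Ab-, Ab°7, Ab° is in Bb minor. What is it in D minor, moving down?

B#add9 BbM C- C°7 C°

Bb minor down to D minor is a minor sixth; each chord root moves by that interval while the quality stays the same.
G#add9: root G# down a minor sixth → B#, giving B#add9.
GbM: root Gb down a minor sixth → Bb, giving BbM.
Ab-: root Ab down a minor sixth → C, giving C-.
Ab°7: root Ab down a minor sixth → C, giving C°7.
Ab°: root Ab down a minor sixth → C, giving C°.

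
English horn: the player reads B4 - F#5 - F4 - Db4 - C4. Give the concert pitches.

E4 B4 Bb3 Gb3 F3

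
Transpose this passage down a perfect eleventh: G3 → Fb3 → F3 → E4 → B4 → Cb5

D2 Cb2 C2 B2 F#3 Gb3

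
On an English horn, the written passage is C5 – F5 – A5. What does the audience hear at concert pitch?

F4 Bb4 D5

Written C4 on the English horn sounds as F3, a perfect fifth lower; apply that shift to every note.
C5 → F4
F5 → Bb4
A5 → D5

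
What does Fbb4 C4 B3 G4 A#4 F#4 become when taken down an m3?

Dbb4 A3 G#3 E4 F##4 D#4

Fbb4 down a minor third is Dbb4.
C4 down a minor third is A3.
B3: a third down reaches G, and 3 semitones makes it G#3.
A minor third down from G4 gives E4.
A#4: a third down reaches F, and 3 semitones makes it F##4.
F#4: a third down reaches D, and 3 semitones makes it D#4.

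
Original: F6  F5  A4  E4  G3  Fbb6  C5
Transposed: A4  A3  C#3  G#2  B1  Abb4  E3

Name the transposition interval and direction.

down a minor thirteenth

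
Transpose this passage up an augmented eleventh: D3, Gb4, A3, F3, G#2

G#4 C6 D#5 B4 C##4

D3 gives G#4
Gb4 gives C6
A3 gives D#5
F3 gives B4
G#2 gives C##4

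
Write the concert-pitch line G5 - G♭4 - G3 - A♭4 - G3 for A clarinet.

Bb5 Bbb4 Bb3 Cb5 Bb3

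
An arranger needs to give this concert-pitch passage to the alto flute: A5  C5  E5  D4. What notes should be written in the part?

The alto flute sounds a perfect fourth below written, so the written part must be a perfect fourth above concert — transpose each note up.
A5 → D6
C5 → F5
E5 → A5
D4 → G4

D6 F5 A5 G4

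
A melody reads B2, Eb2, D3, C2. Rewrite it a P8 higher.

B3 Eb3 D4 C3

B2 becomes B3
Eb2 becomes Eb3
D3 becomes D4
C2 becomes C3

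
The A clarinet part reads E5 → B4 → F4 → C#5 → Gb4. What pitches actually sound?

C#5 G#4 D4 A#4 Eb4

The A clarinet sounds a minor third below written, so transpose each written note down a minor third.
E5 gives C#5
B4 gives G#4
F4 gives D4
C#5 gives A#4
Gb4 gives Eb4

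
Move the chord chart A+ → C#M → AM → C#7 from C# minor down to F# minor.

D+ F#M DM F#7

C# minor down to F# minor is a perfect fifth; each chord root moves by that interval while the quality stays the same.
A+: root A down a perfect fifth → D, giving D+.
C#M: root C# down a perfect fifth → F#, giving F#M.
AM: root A down a perfect fifth → D, giving DM.
C#7: root C# down a perfect fifth → F#, giving F#7.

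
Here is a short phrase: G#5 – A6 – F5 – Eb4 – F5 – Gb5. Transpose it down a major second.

A major second down from G#5 gives F#5.
A6: a second down reaches G, and 2 semitones makes it G6.
F5 down a major second is Eb5.
Eb4 down a major second is Db4.
F5 down a major second is Eb5.
Gb5: a second down reaches F, and 2 semitones makes it Fb5.

F#5 G6 Eb5 Db4 Eb5 Fb5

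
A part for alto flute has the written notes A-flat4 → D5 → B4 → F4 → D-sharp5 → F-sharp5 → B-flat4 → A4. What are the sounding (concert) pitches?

Eb4 A4 F#4 C4 A#4 C#5 F4 E4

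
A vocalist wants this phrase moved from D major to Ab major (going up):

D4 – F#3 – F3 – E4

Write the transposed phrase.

Ab4 C4 Cb4 Bb4

D major to Ab major up is a diminished fifth, so every note moves up by that interval.
D4 → Ab4
F#3 → C4
F3 → Cb4
E4 → Bb4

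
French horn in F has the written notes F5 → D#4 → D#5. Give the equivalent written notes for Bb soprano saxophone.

C5 A#3 A#4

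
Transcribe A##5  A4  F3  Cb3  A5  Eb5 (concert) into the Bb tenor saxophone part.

B##6 B5 G4 Db4 B6 F6

The Bb tenor saxophone sounds a major ninth below written, so the written part must be a major ninth above concert — transpose each note up.
A##5 → B##6
A4 → B5
F3 → G4
Cb3 → Db4
A5 → B6
Eb5 → F6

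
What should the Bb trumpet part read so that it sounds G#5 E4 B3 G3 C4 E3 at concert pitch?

A#5 F#4 C#4 A3 D4 F#3

Written C4 sounds as Bb3 on the Bb trumpet, so concert pitches are written a major second up.
G#5 → A#5
E4 → F#4
B3 → C#4
G3 → A3
C4 → D4
E3 → F#3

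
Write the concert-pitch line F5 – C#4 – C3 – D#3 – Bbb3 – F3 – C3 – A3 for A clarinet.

Ab5 E4 Eb3 F#3 Dbb4 Ab3 Eb3 C4

The A clarinet sounds a minor third below written, so the written part must be a minor third above concert — transpose each note up.
F5 -> Ab5
C#4 -> E4
C3 -> Eb3
D#3 -> F#3
Bbb3 -> Dbb4
F3 -> Ab3
C3 -> Eb3
A3 -> C4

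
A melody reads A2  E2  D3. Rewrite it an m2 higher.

A2 → Bb2
E2 → F2
D3 → Eb3

Bb2 F2 Eb3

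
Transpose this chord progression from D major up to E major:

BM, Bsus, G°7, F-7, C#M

D major up to E major is a major second; each chord root moves by that interval while the quality stays the same.
BM: root B up a major second → C#, giving C#M.
Bsus: root B up a major second → C#, giving C#sus.
G°7: root G up a major second → A, giving A°7.
F-7: root F up a major second → G, giving G-7.
C#M: root C# up a major second → D#, giving D#M.

C#M C#sus A°7 G-7 D#M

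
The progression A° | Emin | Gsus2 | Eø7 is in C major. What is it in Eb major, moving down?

C major down to Eb major is a major sixth; each chord root moves by that interval while the quality stays the same.
A°: root A down a major sixth → C, giving C°.
Emin: root E down a major sixth → G, giving Gmin.
Gsus2: root G down a major sixth → Bb, giving Bbsus2.
Eø7: root E down a major sixth → G, giving Gø7.

C° Gmin Bbsus2 Gø7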